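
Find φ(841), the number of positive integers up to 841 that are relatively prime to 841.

Factor: 841 = 29^2.
φ(841) = 29^1·(29−1) = 812.

812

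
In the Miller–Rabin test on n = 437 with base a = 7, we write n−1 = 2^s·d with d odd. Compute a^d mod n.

437 − 1 = 436 = 2^2 · 109, so d = 109.
7^1 ≡ 7 (mod 437)
7^2 ≡ 7^2 = 49 ≡ 49 (mod 437)
7^4 ≡ 49^2 = 2401 ≡ 216 (mod 437)
7^8 ≡ 216^2 = 46656 ≡ 334 (mod 437)
7^16 ≡ 334^2 = 111556 ≡ 121 (mod 437)
7^32 ≡ 121^2 = 14641 ≡ 220 (mod 437)
7^64 ≡ 220^2 = 48400 ≡ 330 (mod 437)
109 = 64 + 32 + 8 + 4 + 1 in binary powers of 2.
So 7^109 ≡ 330 · 220 · 334 · 216 · 7 ≡ 102 (mod 437).
Squaring chain: 102 → 353; never reaches −1, so base 7 is a Miller–Rabin witness that 437 is composite.

102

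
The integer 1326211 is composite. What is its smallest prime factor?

1326211 is odd.
Digit sum 16, not divisible by 3.
Ends in 1: not divisible by 5.
7: 1326211 = 7·189458 + 5
11: 1326211 = 11·120564 + 7
13: 1326211 = 13·102016 + 3
17: 1326211 = 17·78012 + 7
19: 1326211 = 19·69800 + 11
23: 1326211 = 23·57661 + 8
29: 1326211 = 29·45731 + 12
31: 1326211 = 31·42781

31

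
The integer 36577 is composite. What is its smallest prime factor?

36577 is odd.
Digit sum 28, not divisible by 3.
Ends in 7: not divisible by 5.
7: 36577 = 7·5225 + 2
11: 36577 = 11·3325 + 2
13: 36577 = 13·2813 + 8
17: 36577 = 17·2151 + 10
19: 36577 = 19·1925 + 2
23: 36577 = 23·1590 + 7
29: 36577 = 29·1261 + 8
31: 36577 = 31·1179 + 28
37: 36577 = 37·988 + 21
41: 36577 = 41·892 + 5
43: 36577 = 43·850 + 27
47: 36577 = 47·778 + 11
53: 36577 = 53·690 + 7
59: 36577 = 59·619 + 56
61: 36577 = 61·599 + 38
67: 36577 = 67·545 + 62
71: 36577 = 71·515 + 12
73: 36577 = 73·501 + 4
79: 36577 = 79·463

79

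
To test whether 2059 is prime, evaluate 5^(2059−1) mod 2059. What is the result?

5^1 ≡ 5 (mod 2059)
5^2 ≡ 5^2 = 25 ≡ 25 (mod 2059)
5^4 ≡ 25^2 = 625 ≡ 625 (mod 2059)
5^8 ≡ 625^2 = 390625 ≡ 1474 (mod 2059)
5^16 ≡ 1474^2 = 2172676 ≡ 431 (mod 2059)
5^32 ≡ 431^2 = 185761 ≡ 451 (mod 2059)
5^64 ≡ 451^2 = 203401 ≡ 1619 (mod 2059)
5^128 ≡ 1619^2 = 2621161 ≡ 54 (mod 2059)
5^256 ≡ 54^2 = 2916 ≡ 857 (mod 2059)
5^512 ≡ 857^2 = 734449 ≡ 1445 (mod 2059)
5^1024 ≡ 1445^2 = 2088025 ≡ 199 (mod 2059)
5^2048 ≡ 199^2 = 39601 ≡ 480 (mod 2059)
2058 = 2048 + 8 + 2 in binary powers of 2.
So 5^2058 ≡ 480 · 1474 · 25 ≡ 1190 (mod 2059).
Since 1190 ≠ 1, base 5 is a Fermat witness: 2059 is composite.

1190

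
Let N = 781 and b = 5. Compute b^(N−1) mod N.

1

5^1 ≡ 5 (mod 781)
5^2 ≡ 5^2 = 25 ≡ 25 (mod 781)
5^4 ≡ 25^2 = 625 ≡ 625 (mod 781)
5^8 ≡ 625^2 = 390625 ≡ 125 (mod 781)
5^16 ≡ 125^2 = 15625 ≡ 5 (mod 781)
5^32 ≡ 5^2 = 25 ≡ 25 (mod 781)
5^64 ≡ 25^2 = 625 ≡ 625 (mod 781)
5^128 ≡ 625^2 = 390625 ≡ 125 (mod 781)
5^256 ≡ 125^2 = 15625 ≡ 5 (mod 781)
5^512 ≡ 5^2 = 25 ≡ 25 (mod 781)
780 = 512 + 256 + 8 + 4 in binary powers of 2.
So 5^780 ≡ 25 · 5 · 125 · 625 ≡ 1 (mod 781).
Since the result is 1, base 5 gives no evidence that 781 is composite.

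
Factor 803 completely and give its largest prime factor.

803 = 11 · 73
73 is prime.
So 803 = 11 · 73; the largest prime factor is 73.

73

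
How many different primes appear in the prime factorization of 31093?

31093 = 17 · 1829
1829 = 31 · 59
31093 = 17 · 31 · 59, which has 3 distinct prime factors.

3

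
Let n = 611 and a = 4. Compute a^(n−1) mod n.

4^1 ≡ 4 (mod 611)
4^2 ≡ 4^2 = 16 ≡ 16 (mod 611)
4^4 ≡ 16^2 = 256 ≡ 256 (mod 611)
4^8 ≡ 256^2 = 65536 ≡ 159 (mod 611)
4^16 ≡ 159^2 = 25281 ≡ 230 (mod 611)
4^32 ≡ 230^2 = 52900 ≡ 354 (mod 611)
4^64 ≡ 354^2 = 125316 ≡ 61 (mod 611)
4^128 ≡ 61^2 = 3721 ≡ 55 (mod 611)
4^256 ≡ 55^2 = 3025 ≡ 581 (mod 611)
4^512 ≡ 581^2 = 337561 ≡ 289 (mod 611)
610 = 512 + 64 + 32 + 2 in binary powers of 2.
So 4^610 ≡ 289 · 61 · 354 · 16 ≡ 425 (mod 611).
Since 425 ≠ 1, base 4 is a Fermat witness: 611 is composite.

425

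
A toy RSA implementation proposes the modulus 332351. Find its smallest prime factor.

332351 is odd.
Digit sum 17, not divisible by 3.
Ends in 1: not divisible by 5.
7: 332351 = 7·47478 + 5
11: 332351 = 11·30213 + 8
13: 332351 = 13·25565 + 6
17: 332351 = 17·19550 + 1
19: 332351 = 19·17492 + 3
23: 332351 = 23·14450 + 1
29: 332351 = 29·11460 + 11
31: 332351 = 31·10721

31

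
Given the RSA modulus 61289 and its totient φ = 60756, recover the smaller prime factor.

φ(n) = (p−1)(q−1) = n − (p+q) + 1, so p + q = 61289 − 60756 + 1 = 534.
p and q are the roots of t² − 534t + 61289 = 0.
Discriminant: 534² − 4·61289 = 285156 − 245156 = 40000; √40000 = 200.
q = (534 − 200)/2 = 167, p = (534 + 200)/2 = 367.
Check: 167 · 367 = 61289.

167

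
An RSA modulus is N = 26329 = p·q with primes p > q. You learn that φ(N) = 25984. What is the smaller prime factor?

φ(n) = (p−1)(q−1) = n − (p+q) + 1, so p + q = 26329 − 25984 + 1 = 346.
p and q are the roots of t² − 346t + 26329 = 0.
Discriminant: 346² − 4·26329 = 119716 − 105316 = 14400; √14400 = 120.
q = (346 − 120)/2 = 113, p = (346 + 120)/2 = 233.
Check: 113 · 233 = 26329.

113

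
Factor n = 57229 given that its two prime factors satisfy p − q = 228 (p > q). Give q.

Since p = q + 228, we have 57229 = q(q + 228), so q² + 228q − 57229 = 0.
Discriminant: 228² + 4·57229 = 51984 + 228916 = 280900; √280900 = 530.
q = (−228 + 530)/2 = 151, and p = q + 228 = 379.
Check: 151 · 379 = 57229.

151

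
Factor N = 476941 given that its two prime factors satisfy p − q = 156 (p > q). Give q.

Since p = q + 156, we have 476941 = q(q + 156), so q² + 156q − 476941 = 0.
Discriminant: 156² + 4·476941 = 24336 + 1907764 = 1932100; √1932100 = 1390.
q = (−156 + 1390)/2 = 617, and p = q + 156 = 773.
Check: 617 · 773 = 476941.

617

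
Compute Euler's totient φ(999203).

969408

Factor: 999203 = 89 · 103 · 109.
φ(999203) = (89−1) · (103−1) · (109−1) = 88 · 102 · 108 = 969408.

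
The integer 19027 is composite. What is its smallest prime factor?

53

19027 is odd.
Digit sum 19, not divisible by 3.
Ends in 7: not divisible by 5.
7: 19027 = 7·2718 + 1
11: 19027 = 11·1729 + 8
13: 19027 = 13·1463 + 8
17: 19027 = 17·1119 + 4
19: 19027 = 19·1001 + 8
23: 19027 = 23·827 + 6
29: 19027 = 29·656 + 3
31: 19027 = 31·613 + 24
37: 19027 = 37·514 + 9
41: 19027 = 41·464 + 3
43: 19027 = 43·442 + 21
47: 19027 = 47·404 + 39
53: 19027 = 53·359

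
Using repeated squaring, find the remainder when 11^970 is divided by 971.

1

11^1 ≡ 11 (mod 971)
11^2 ≡ 11^2 = 121 ≡ 121 (mod 971)
11^4 ≡ 121^2 = 14641 ≡ 76 (mod 971)
11^8 ≡ 76^2 = 5776 ≡ 921 (mod 971)
11^16 ≡ 921^2 = 848241 ≡ 558 (mod 971)
11^32 ≡ 558^2 = 311364 ≡ 644 (mod 971)
11^64 ≡ 644^2 = 414736 ≡ 119 (mod 971)
11^128 ≡ 119^2 = 14161 ≡ 567 (mod 971)
11^256 ≡ 567^2 = 321489 ≡ 88 (mod 971)
11^512 ≡ 88^2 = 7744 ≡ 947 (mod 971)
970 = 512 + 256 + 128 + 64 + 8 + 2 in binary powers of 2.
So 11^970 ≡ 947 · 88 · 567 · 119 · 921 · 121 ≡ 1 (mod 971).
Since the result is 1, base 11 gives no evidence that 971 is composite.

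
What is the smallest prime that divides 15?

3

15 is odd.
Digit sum 6, divisible by 3.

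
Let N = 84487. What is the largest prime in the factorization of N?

84487 = 13 · 6499
6499 = 67 · 97
97 is prime.
So 84487 = 13 · 67 · 97; the largest prime factor is 97.

97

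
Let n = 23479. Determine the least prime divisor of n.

23479 is odd.
Digit sum 25, not divisible by 3.
Ends in 9: not divisible by 5.
7: 23479 = 7·3354 + 1
11: 23479 = 11·2134 + 5
13: 23479 = 13·1806 + 1
17: 23479 = 17·1381 + 2
19: 23479 = 19·1235 + 14
23: 23479 = 23·1020 + 19
29: 23479 = 29·809 + 18
31: 23479 = 31·757 + 12
37: 23479 = 37·634 + 21
41: 23479 = 41·572 + 27
43: 23479 = 43·546 + 1
47: 23479 = 47·499 + 26
53: 23479 = 53·443

53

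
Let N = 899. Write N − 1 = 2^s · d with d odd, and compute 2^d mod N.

899 − 1 = 898 = 2^1 · 449, so d = 449.
2^1 ≡ 2 (mod 899)
2^2 ≡ 2^2 = 4 ≡ 4 (mod 899)
2^4 ≡ 4^2 = 16 ≡ 16 (mod 899)
2^8 ≡ 16^2 = 256 ≡ 256 (mod 899)
2^16 ≡ 256^2 = 65536 ≡ 808 (mod 899)
2^32 ≡ 808^2 = 652864 ≡ 190 (mod 899)
2^64 ≡ 190^2 = 36100 ≡ 140 (mod 899)
2^128 ≡ 140^2 = 19600 ≡ 721 (mod 899)
2^256 ≡ 721^2 = 519841 ≡ 219 (mod 899)
449 = 256 + 128 + 64 + 1 in binary powers of 2.
So 2^449 ≡ 219 · 721 · 140 · 2 ≡ 698 (mod 899).
Squaring chain: 698; never reaches −1, so base 2 is a Miller–Rabin witness that 899 is composite.

698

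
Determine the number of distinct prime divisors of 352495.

5

352495 = 5 · 70499
70499 = 11 · 6409
6409 = 13 · 493
493 = 17 · 29
352495 = 5 · 11 · 13 · 17 · 29, which has 5 distinct prime factors.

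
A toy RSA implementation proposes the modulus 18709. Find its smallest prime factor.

53

18709 is odd.
Digit sum 25, not divisible by 3.
Ends in 9: not divisible by 5.
7: 18709 = 7·2672 + 5
11: 18709 = 11·1700 + 9
13: 18709 = 13·1439 + 2
17: 18709 = 17·1100 + 9
19: 18709 = 19·984 + 13
23: 18709 = 23·813 + 10
29: 18709 = 29·645 + 4
31: 18709 = 31·603 + 16
37: 18709 = 37·505 + 24
41: 18709 = 41·456 + 13
43: 18709 = 43·435 + 4
47: 18709 = 47·398 + 3
53: 18709 = 53·353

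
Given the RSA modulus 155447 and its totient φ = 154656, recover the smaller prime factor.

359

φ(n) = (p−1)(q−1) = n − (p+q) + 1, so p + q = 155447 − 154656 + 1 = 792.
p and q are the roots of t² − 792t + 155447 = 0.
Discriminant: 792² − 4·155447 = 627264 − 621788 = 5476; √5476 = 74.
q = (792 − 74)/2 = 359, p = (792 + 74)/2 = 433.
Check: 359 · 433 = 155447.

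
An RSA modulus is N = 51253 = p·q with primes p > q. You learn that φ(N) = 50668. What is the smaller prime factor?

φ(n) = (p−1)(q−1) = n − (p+q) + 1, so p + q = 51253 − 50668 + 1 = 586.
p and q are the roots of t² − 586t + 51253 = 0.
Discriminant: 586² − 4·51253 = 343396 − 205012 = 138384; √138384 = 372.
q = (586 − 372)/2 = 107, p = (586 + 372)/2 = 479.
Check: 107 · 479 = 51253.

107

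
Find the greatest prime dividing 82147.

82147 = 13 · 6319
6319 = 71 · 89
89 is prime.
So 82147 = 13 · 71 · 89; the largest prime factor is 89.

89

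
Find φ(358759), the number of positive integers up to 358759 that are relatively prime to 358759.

Factor: 358759 = 29 · 89 · 139.
φ(358759) = (29−1) · (89−1) · (139−1) = 28 · 88 · 138 = 340032.

340032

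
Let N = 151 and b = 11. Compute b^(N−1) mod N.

11^1 ≡ 11 (mod 151)
11^2 ≡ 11^2 = 121 ≡ 121 (mod 151)
11^4 ≡ 121^2 = 14641 ≡ 145 (mod 151)
11^8 ≡ 145^2 = 21025 ≡ 36 (mod 151)
11^16 ≡ 36^2 = 1296 ≡ 88 (mod 151)
11^32 ≡ 88^2 = 7744 ≡ 43 (mod 151)
11^64 ≡ 43^2 = 1849 ≡ 37 (mod 151)
11^128 ≡ 37^2 = 1369 ≡ 10 (mod 151)
150 = 128 + 16 + 4 + 2 in binary powers of 2.
So 11^150 ≡ 10 · 88 · 145 · 121 ≡ 1 (mod 151).
Since the result is 1, base 11 gives no evidence that 151 is composite.

1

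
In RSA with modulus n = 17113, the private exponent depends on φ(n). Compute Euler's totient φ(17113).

Factor: 17113 = 109 · 157.
φ(17113) = (109−1) · (157−1) = 108 · 156 = 16848.

16848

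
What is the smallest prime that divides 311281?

311281 is odd.
Digit sum 16, not divisible by 3.
Ends in 1: not divisible by 5.
7: 311281 = 7·44468 + 5
11: 311281 = 11·28298 + 3
13: 311281 = 13·23944 + 9
17: 311281 = 17·18310 + 11
19: 311281 = 19·16383 + 4
23: 311281 = 23·13533 + 22
29: 311281 = 29·10733 + 24
31: 311281 = 31·10041 + 10
37: 311281 = 37·8413

37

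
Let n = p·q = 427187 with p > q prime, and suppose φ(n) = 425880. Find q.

φ(n) = (p−1)(q−1) = n − (p+q) + 1, so p + q = 427187 − 425880 + 1 = 1308.
p and q are the roots of t² − 1308t + 427187 = 0.
Discriminant: 1308² − 4·427187 = 1710864 − 1708748 = 2116; √2116 = 46.
q = (1308 − 46)/2 = 631, p = (1308 + 46)/2 = 677.
Check: 631 · 677 = 427187.

631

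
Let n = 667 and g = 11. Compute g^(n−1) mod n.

11^1 ≡ 11 (mod 667)
11^2 ≡ 11^2 = 121 ≡ 121 (mod 667)
11^4 ≡ 121^2 = 14641 ≡ 634 (mod 667)
11^8 ≡ 634^2 = 401956 ≡ 422 (mod 667)
11^16 ≡ 422^2 = 178084 ≡ 662 (mod 667)
11^32 ≡ 662^2 = 438244 ≡ 25 (mod 667)
11^64 ≡ 25^2 = 625 ≡ 625 (mod 667)
11^128 ≡ 625^2 = 390625 ≡ 430 (mod 667)
11^256 ≡ 430^2 = 184900 ≡ 141 (mod 667)
11^512 ≡ 141^2 = 19881 ≡ 538 (mod 667)
666 = 512 + 128 + 16 + 8 + 2 in binary powers of 2.
So 11^666 ≡ 538 · 430 · 662 · 422 · 121 ≡ 216 (mod 667).
Since 216 ≠ 1, base 11 is a Fermat witness: 667 is composite.

216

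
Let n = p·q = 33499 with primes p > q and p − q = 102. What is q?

139

Since p = q + 102, we have 33499 = q(q + 102), so q² + 102q − 33499 = 0.
Discriminant: 102² + 4·33499 = 10404 + 133996 = 144400; √144400 = 380.
q = (−102 + 380)/2 = 139, and p = q + 102 = 241.
Check: 139 · 241 = 33499.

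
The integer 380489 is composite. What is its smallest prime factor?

380489 is odd.
Digit sum 32, not divisible by 3.
Ends in 9: not divisible by 5.
7: 380489 = 7·54355 + 4
11: 380489 = 11·34589 + 10
13: 380489 = 13·29268 + 5
17: 380489 = 17·22381 + 12
19: 380489 = 19·20025 + 14
23: 380489 = 23·16543

23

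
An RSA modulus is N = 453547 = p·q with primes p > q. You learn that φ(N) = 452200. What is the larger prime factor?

701

φ(n) = (p−1)(q−1) = n − (p+q) + 1, so p + q = 453547 − 452200 + 1 = 1348.
p and q are the roots of t² − 1348t + 453547 = 0.
Discriminant: 1348² − 4·453547 = 1817104 − 1814188 = 2916; √2916 = 54.
q = (1348 − 54)/2 = 647, p = (1348 + 54)/2 = 701.
Check: 647 · 701 = 453547.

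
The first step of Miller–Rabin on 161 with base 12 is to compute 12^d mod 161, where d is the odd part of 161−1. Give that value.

87

161 − 1 = 160 = 2^5 · 5, so d = 5.
12^1 ≡ 12 (mod 161)
12^2 ≡ 12^2 = 144 ≡ 144 (mod 161)
12^4 ≡ 144^2 = 20736 ≡ 128 (mod 161)
5 = 4 + 1 in binary powers of 2.
So 12^5 ≡ 128 · 12 ≡ 87 (mod 161).
Squaring chain: 87 → 2 → 4 → 16 → 95; never reaches −1, so base 12 is a Miller–Rabin witness that 161 is composite.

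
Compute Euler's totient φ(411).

Factor: 411 = 3 · 137.
φ(411) = (3−1) · (137−1) = 2 · 136 = 272.

272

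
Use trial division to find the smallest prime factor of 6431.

6431 is odd.
Digit sum 14, not divisible by 3.
Ends in 1: not divisible by 5.
7: 6431 = 7·918 + 5
11: 6431 = 11·584 + 7
13: 6431 = 13·494 + 9
17: 6431 = 17·378 + 5
19: 6431 = 19·338 + 9
23: 6431 = 23·279 + 14
29: 6431 = 29·221 + 22
31: 6431 = 31·207 + 14
37: 6431 = 37·173 + 30
41: 6431 = 41·156 + 35
43: 6431 = 43·149 + 24
47: 6431 = 47·136 + 39
53: 6431 = 53·121 + 18
59: 6431 = 59·109

59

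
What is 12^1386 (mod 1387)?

875

12^1 ≡ 12 (mod 1387)
12^2 ≡ 12^2 = 144 ≡ 144 (mod 1387)
12^4 ≡ 144^2 = 20736 ≡ 1318 (mod 1387)
12^8 ≡ 1318^2 = 1737124 ≡ 600 (mod 1387)
12^16 ≡ 600^2 = 360000 ≡ 767 (mod 1387)
12^32 ≡ 767^2 = 588289 ≡ 201 (mod 1387)
12^64 ≡ 201^2 = 40401 ≡ 178 (mod 1387)
12^128 ≡ 178^2 = 31684 ≡ 1170 (mod 1387)
12^256 ≡ 1170^2 = 1368900 ≡ 1318 (mod 1387)
12^512 ≡ 1318^2 = 1737124 ≡ 600 (mod 1387)
12^1024 ≡ 600^2 = 360000 ≡ 767 (mod 1387)
1386 = 1024 + 256 + 64 + 32 + 8 + 2 in binary powers of 2.
So 12^1386 ≡ 767 · 1318 · 178 · 201 · 600 · 144 ≡ 875 (mod 1387).
Since 875 ≠ 1, base 12 is a Fermat witness: 1387 is composite.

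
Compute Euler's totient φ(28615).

Factor: 28615 = 5 · 59 · 97.
φ(28615) = (5−1) · (59−1) · (97−1) = 4 · 58 · 96 = 22272.

22272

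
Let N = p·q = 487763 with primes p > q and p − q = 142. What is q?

631

Since p = q + 142, we have 487763 = q(q + 142), so q² + 142q − 487763 = 0.
Discriminant: 142² + 4·487763 = 20164 + 1951052 = 1971216; √1971216 = 1404.
q = (−142 + 1404)/2 = 631, and p = q + 142 = 773.
Check: 631 · 773 = 487763.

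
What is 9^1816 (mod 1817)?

1021

9^1 ≡ 9 (mod 1817)
9^2 ≡ 9^2 = 81 ≡ 81 (mod 1817)
9^4 ≡ 81^2 = 6561 ≡ 1110 (mod 1817)
9^8 ≡ 1110^2 = 1232100 ≡ 174 (mod 1817)
9^16 ≡ 174^2 = 30276 ≡ 1204 (mod 1817)
9^32 ≡ 1204^2 = 1449616 ≡ 1467 (mod 1817)
9^64 ≡ 1467^2 = 2152089 ≡ 761 (mod 1817)
9^128 ≡ 761^2 = 579121 ≡ 1315 (mod 1817)
9^256 ≡ 1315^2 = 1729225 ≡ 1258 (mod 1817)
9^512 ≡ 1258^2 = 1582564 ≡ 1774 (mod 1817)
9^1024 ≡ 1774^2 = 3147076 ≡ 32 (mod 1817)
1816 = 1024 + 512 + 256 + 16 + 8 in binary powers of 2.
So 9^1816 ≡ 32 · 1774 · 1258 · 1204 · 174 ≡ 1021 (mod 1817).
Since 1021 ≠ 1, base 9 is a Fermat witness: 1817 is composite.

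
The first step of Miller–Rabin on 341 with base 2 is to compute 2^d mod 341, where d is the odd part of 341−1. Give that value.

32

341 − 1 = 340 = 2^2 · 85, so d = 85.
2^1 ≡ 2 (mod 341)
2^2 ≡ 2^2 = 4 ≡ 4 (mod 341)
2^4 ≡ 4^2 = 16 ≡ 16 (mod 341)
2^8 ≡ 16^2 = 256 ≡ 256 (mod 341)
2^16 ≡ 256^2 = 65536 ≡ 64 (mod 341)
2^32 ≡ 64^2 = 4096 ≡ 4 (mod 341)
2^64 ≡ 4^2 = 16 ≡ 16 (mod 341)
85 = 64 + 16 + 4 + 1 in binary powers of 2.
So 2^85 ≡ 16 · 64 · 16 · 2 ≡ 32 (mod 341).
Squaring chain: 32 → 1; never reaches −1, so base 2 is a Miller–Rabin witness that 341 is composite.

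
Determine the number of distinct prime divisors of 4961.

4961 = 11^2 · 41
4961 = 11^2 · 41, which has 2 distinct prime factors.

2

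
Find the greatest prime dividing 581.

83

581 = 7 · 83
83 is prime.
So 581 = 7 · 83; the largest prime factor is 83.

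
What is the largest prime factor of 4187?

4187 = 53 · 79
79 is prime.
So 4187 = 53 · 79; the largest prime factor is 79.

79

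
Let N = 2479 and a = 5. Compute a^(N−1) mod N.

5^1 ≡ 5 (mod 2479)
5^2 ≡ 5^2 = 25 ≡ 25 (mod 2479)
5^4 ≡ 25^2 = 625 ≡ 625 (mod 2479)
5^8 ≡ 625^2 = 390625 ≡ 1422 (mod 2479)
5^16 ≡ 1422^2 = 2022084 ≡ 1699 (mod 2479)
5^32 ≡ 1699^2 = 2886601 ≡ 1045 (mod 2479)
5^64 ≡ 1045^2 = 1092025 ≡ 1265 (mod 2479)
5^128 ≡ 1265^2 = 1600225 ≡ 1270 (mod 2479)
5^256 ≡ 1270^2 = 1612900 ≡ 1550 (mod 2479)
5^512 ≡ 1550^2 = 2402500 ≡ 349 (mod 2479)
5^1024 ≡ 349^2 = 121801 ≡ 330 (mod 2479)
5^2048 ≡ 330^2 = 108900 ≡ 2303 (mod 2479)
2478 = 2048 + 256 + 128 + 32 + 8 + 4 + 2 in binary powers of 2.
So 5^2478 ≡ 2303 · 1550 · 1270 · 1045 · 1422 · 625 · 25 ≡ 545 (mod 2479).
Since 545 ≠ 1, base 5 is a Fermat witness: 2479 is composite.

545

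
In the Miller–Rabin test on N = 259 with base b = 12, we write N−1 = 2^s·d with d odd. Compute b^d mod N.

259 − 1 = 258 = 2^1 · 129, so d = 129.
12^1 ≡ 12 (mod 259)
12^2 ≡ 12^2 = 144 ≡ 144 (mod 259)
12^4 ≡ 144^2 = 20736 ≡ 16 (mod 259)
12^8 ≡ 16^2 = 256 ≡ 256 (mod 259)
12^16 ≡ 256^2 = 65536 ≡ 9 (mod 259)
12^32 ≡ 9^2 = 81 ≡ 81 (mod 259)
12^64 ≡ 81^2 = 6561 ≡ 86 (mod 259)
12^128 ≡ 86^2 = 7396 ≡ 144 (mod 259)
129 = 128 + 1 in binary powers of 2.
So 12^129 ≡ 144 · 12 ≡ 174 (mod 259).
Squaring chain: 174; never reaches −1, so base 12 is a Miller–Rabin witness that 259 is composite.

174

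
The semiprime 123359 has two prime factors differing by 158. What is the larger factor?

439

Since p = q + 158, we have 123359 = q(q + 158), so q² + 158q − 123359 = 0.
Discriminant: 158² + 4·123359 = 24964 + 493436 = 518400; √518400 = 720.
q = (−158 + 720)/2 = 281, and p = q + 158 = 439.
Check: 281 · 439 = 123359.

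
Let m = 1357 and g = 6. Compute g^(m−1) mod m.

1090

6^1 ≡ 6 (mod 1357)
6^2 ≡ 6^2 = 36 ≡ 36 (mod 1357)
6^4 ≡ 36^2 = 1296 ≡ 1296 (mod 1357)
6^8 ≡ 1296^2 = 1679616 ≡ 1007 (mod 1357)
6^16 ≡ 1007^2 = 1014049 ≡ 370 (mod 1357)
6^32 ≡ 370^2 = 136900 ≡ 1200 (mod 1357)
6^64 ≡ 1200^2 = 1440000 ≡ 223 (mod 1357)
6^128 ≡ 223^2 = 49729 ≡ 877 (mod 1357)
6^256 ≡ 877^2 = 769129 ≡ 1067 (mod 1357)
6^512 ≡ 1067^2 = 1138489 ≡ 1323 (mod 1357)
6^1024 ≡ 1323^2 = 1750329 ≡ 1156 (mod 1357)
1356 = 1024 + 256 + 64 + 8 + 4 in binary powers of 2.
So 6^1356 ≡ 1156 · 1067 · 223 · 1007 · 1296 ≡ 1090 (mod 1357).
Since 1090 ≠ 1, base 6 is a Fermat witness: 1357 is composite.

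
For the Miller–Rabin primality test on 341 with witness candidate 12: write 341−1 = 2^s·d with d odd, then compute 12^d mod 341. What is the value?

341 − 1 = 340 = 2^2 · 85, so d = 85.
12^1 ≡ 12 (mod 341)
12^2 ≡ 12^2 = 144 ≡ 144 (mod 341)
12^4 ≡ 144^2 = 20736 ≡ 276 (mod 341)
12^8 ≡ 276^2 = 76176 ≡ 133 (mod 341)
12^16 ≡ 133^2 = 17689 ≡ 298 (mod 341)
12^32 ≡ 298^2 = 88804 ≡ 144 (mod 341)
12^64 ≡ 144^2 = 20736 ≡ 276 (mod 341)
85 = 64 + 16 + 4 + 1 in binary powers of 2.
So 12^85 ≡ 276 · 298 · 276 · 12 ≡ 254 (mod 341).
Squaring chain: 254 → 67; never reaches −1, so base 12 is a Miller–Rabin witness that 341 is composite.

254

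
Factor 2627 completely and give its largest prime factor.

2627 = 37 · 71
71 is prime.
So 2627 = 37 · 71; the largest prime factor is 71.

71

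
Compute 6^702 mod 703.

628

6^1 ≡ 6 (mod 703)
6^2 ≡ 6^2 = 36 ≡ 36 (mod 703)
6^4 ≡ 36^2 = 1296 ≡ 593 (mod 703)
6^8 ≡ 593^2 = 351649 ≡ 149 (mod 703)
6^16 ≡ 149^2 = 22201 ≡ 408 (mod 703)
6^32 ≡ 408^2 = 166464 ≡ 556 (mod 703)
6^64 ≡ 556^2 = 309136 ≡ 519 (mod 703)
6^128 ≡ 519^2 = 269361 ≡ 112 (mod 703)
6^256 ≡ 112^2 = 12544 ≡ 593 (mod 703)
6^512 ≡ 593^2 = 351649 ≡ 149 (mod 703)
702 = 512 + 128 + 32 + 16 + 8 + 4 + 2 in binary powers of 2.
So 6^702 ≡ 149 · 112 · 556 · 408 · 149 · 593 · 36 ≡ 628 (mod 703).
Since 628 ≠ 1, base 6 is a Fermat witness: 703 is composite.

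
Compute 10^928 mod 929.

1

10^1 ≡ 10 (mod 929)
10^2 ≡ 10^2 = 100 ≡ 100 (mod 929)
10^4 ≡ 100^2 = 10000 ≡ 710 (mod 929)
10^8 ≡ 710^2 = 504100 ≡ 582 (mod 929)
10^16 ≡ 582^2 = 338724 ≡ 568 (mod 929)
10^32 ≡ 568^2 = 322624 ≡ 261 (mod 929)
10^64 ≡ 261^2 = 68121 ≡ 304 (mod 929)
10^128 ≡ 304^2 = 92416 ≡ 445 (mod 929)
10^256 ≡ 445^2 = 198025 ≡ 148 (mod 929)
10^512 ≡ 148^2 = 21904 ≡ 537 (mod 929)
928 = 512 + 256 + 128 + 32 in binary powers of 2.
So 10^928 ≡ 537 · 148 · 445 · 261 ≡ 1 (mod 929).
Since the result is 1, base 10 gives no evidence that 929 is composite.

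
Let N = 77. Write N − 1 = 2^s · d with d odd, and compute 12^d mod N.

77 − 1 = 76 = 2^2 · 19, so d = 19.
12^1 ≡ 12 (mod 77)
12^2 ≡ 12^2 = 144 ≡ 67 (mod 77)
12^4 ≡ 67^2 = 4489 ≡ 23 (mod 77)
12^8 ≡ 23^2 = 529 ≡ 67 (mod 77)
12^16 ≡ 67^2 = 4489 ≡ 23 (mod 77)
19 = 16 + 2 + 1 in binary powers of 2.
So 12^19 ≡ 23 · 67 · 12 ≡ 12 (mod 77).
Squaring chain: 12 → 67; never reaches −1, so base 12 is a Miller–Rabin witness that 77 is composite.

12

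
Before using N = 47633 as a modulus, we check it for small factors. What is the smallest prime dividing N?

19

47633 is odd.
Digit sum 23, not divisible by 3.
Ends in 3: not divisible by 5.
7: 47633 = 7·6804 + 5
11: 47633 = 11·4330 + 3
13: 47633 = 13·3664 + 1
17: 47633 = 17·2801 + 16
19: 47633 = 19·2507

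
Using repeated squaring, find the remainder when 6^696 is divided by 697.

6^1 ≡ 6 (mod 697)
6^2 ≡ 6^2 = 36 ≡ 36 (mod 697)
6^4 ≡ 36^2 = 1296 ≡ 599 (mod 697)
6^8 ≡ 599^2 = 358801 ≡ 543 (mod 697)
6^16 ≡ 543^2 = 294849 ≡ 18 (mod 697)
6^32 ≡ 18^2 = 324 ≡ 324 (mod 697)
6^64 ≡ 324^2 = 104976 ≡ 426 (mod 697)
6^128 ≡ 426^2 = 181476 ≡ 256 (mod 697)
6^256 ≡ 256^2 = 65536 ≡ 18 (mod 697)
6^512 ≡ 18^2 = 324 ≡ 324 (mod 697)
696 = 512 + 128 + 32 + 16 + 8 in binary powers of 2.
So 6^696 ≡ 324 · 256 · 324 · 18 · 543 ≡ 305 (mod 697).
Since 305 ≠ 1, base 6 is a Fermat witness: 697 is composite.

305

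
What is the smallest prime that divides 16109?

89

16109 is odd.
Digit sum 17, not divisible by 3.
Ends in 9: not divisible by 5.
7: 16109 = 7·2301 + 2
11: 16109 = 11·1464 + 5
13: 16109 = 13·1239 + 2
17: 16109 = 17·947 + 10
19: 16109 = 19·847 + 16
23: 16109 = 23·700 + 9
29: 16109 = 29·555 + 14
31: 16109 = 31·519 + 20
37: 16109 = 37·435 + 14
41: 16109 = 41·392 + 37
43: 16109 = 43·374 + 27
47: 16109 = 47·342 + 35
53: 16109 = 53·303 + 50
59: 16109 = 59·273 + 2
61: 16109 = 61·264 + 5
67: 16109 = 67·240 + 29
71: 16109 = 71·226 + 63
73: 16109 = 73·220 + 49
79: 16109 = 79·203 + 72
83: 16109 = 83·194 + 7
89: 16109 = 89·181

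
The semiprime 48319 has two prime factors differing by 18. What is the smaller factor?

Since p = q + 18, we have 48319 = q(q + 18), so q² + 18q − 48319 = 0.
Discriminant: 18² + 4·48319 = 324 + 193276 = 193600; √193600 = 440.
q = (−18 + 440)/2 = 211, and p = q + 18 = 229.
Check: 211 · 229 = 48319.

211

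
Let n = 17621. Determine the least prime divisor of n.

67

17621 is odd.
Digit sum 17, not divisible by 3.
Ends in 1: not divisible by 5.
7: 17621 = 7·2517 + 2
11: 17621 = 11·1601 + 10
13: 17621 = 13·1355 + 6
17: 17621 = 17·1036 + 9
19: 17621 = 19·927 + 8
23: 17621 = 23·766 + 3
29: 17621 = 29·607 + 18
31: 17621 = 31·568 + 13
37: 17621 = 37·476 + 9
41: 17621 = 41·429 + 32
43: 17621 = 43·409 + 34
47: 17621 = 47·374 + 43
53: 17621 = 53·332 + 25
59: 17621 = 59·298 + 39
61: 17621 = 61·288 + 53
67: 17621 = 67·263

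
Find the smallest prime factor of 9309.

9309 is odd.
Digit sum 21, divisible by 3.

3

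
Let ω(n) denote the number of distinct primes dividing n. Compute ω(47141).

47141 = 17 · 2773
2773 = 47 · 59
47141 = 17 · 47 · 59, which has 3 distinct prime factors.

3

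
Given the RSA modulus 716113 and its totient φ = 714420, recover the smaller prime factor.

φ(n) = (p−1)(q−1) = n − (p+q) + 1, so p + q = 716113 − 714420 + 1 = 1694.
p and q are the roots of t² − 1694t + 716113 = 0.
Discriminant: 1694² − 4·716113 = 2869636 − 2864452 = 5184; √5184 = 72.
q = (1694 − 72)/2 = 811, p = (1694 + 72)/2 = 883.
Check: 811 · 883 = 716113.

811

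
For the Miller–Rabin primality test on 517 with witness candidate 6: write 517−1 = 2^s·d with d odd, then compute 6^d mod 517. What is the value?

517 − 1 = 516 = 2^2 · 129, so d = 129.
6^1 ≡ 6 (mod 517)
6^2 ≡ 6^2 = 36 ≡ 36 (mod 517)
6^4 ≡ 36^2 = 1296 ≡ 262 (mod 517)
6^8 ≡ 262^2 = 68644 ≡ 400 (mod 517)
6^16 ≡ 400^2 = 160000 ≡ 247 (mod 517)
6^32 ≡ 247^2 = 61009 ≡ 3 (mod 517)
6^64 ≡ 3^2 = 9 ≡ 9 (mod 517)
6^128 ≡ 9^2 = 81 ≡ 81 (mod 517)
129 = 128 + 1 in binary powers of 2.
So 6^129 ≡ 81 · 6 ≡ 486 (mod 517).
Squaring chain: 486 → 444; never reaches −1, so base 6 is a Miller–Rabin witness that 517 is composite.

486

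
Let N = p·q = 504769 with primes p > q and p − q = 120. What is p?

773

Since p = q + 120, we have 504769 = q(q + 120), so q² + 120q − 504769 = 0.
Discriminant: 120² + 4·504769 = 14400 + 2019076 = 2033476; √2033476 = 1426.
q = (−120 + 1426)/2 = 653, and p = q + 120 = 773.
Check: 653 · 773 = 504769.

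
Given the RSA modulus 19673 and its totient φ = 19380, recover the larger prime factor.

191

φ(n) = (p−1)(q−1) = n − (p+q) + 1, so p + q = 19673 − 19380 + 1 = 294.
p and q are the roots of t² − 294t + 19673 = 0.
Discriminant: 294² − 4·19673 = 86436 − 78692 = 7744; √7744 = 88.
q = (294 − 88)/2 = 103, p = (294 + 88)/2 = 191.
Check: 103 · 191 = 19673.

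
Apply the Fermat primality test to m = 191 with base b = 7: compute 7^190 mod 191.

7^1 ≡ 7 (mod 191)
7^2 ≡ 7^2 = 49 ≡ 49 (mod 191)
7^4 ≡ 49^2 = 2401 ≡ 109 (mod 191)
7^8 ≡ 109^2 = 11881 ≡ 39 (mod 191)
7^16 ≡ 39^2 = 1521 ≡ 184 (mod 191)
7^32 ≡ 184^2 = 33856 ≡ 49 (mod 191)
7^64 ≡ 49^2 = 2401 ≡ 109 (mod 191)
7^128 ≡ 109^2 = 11881 ≡ 39 (mod 191)
190 = 128 + 32 + 16 + 8 + 4 + 2 in binary powers of 2.
So 7^190 ≡ 39 · 49 · 184 · 39 · 109 · 49 ≡ 1 (mod 191).
Since the result is 1, base 7 gives no evidence that 191 is composite.

1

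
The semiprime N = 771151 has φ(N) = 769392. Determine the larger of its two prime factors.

φ(n) = (p−1)(q−1) = n − (p+q) + 1, so p + q = 771151 − 769392 + 1 = 1760.
p and q are the roots of t² − 1760t + 771151 = 0.
Discriminant: 1760² − 4·771151 = 3097600 − 3084604 = 12996; √12996 = 114.
q = (1760 − 114)/2 = 823, p = (1760 + 114)/2 = 937.
Check: 823 · 937 = 771151.

937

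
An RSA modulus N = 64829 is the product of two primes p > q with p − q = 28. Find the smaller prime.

241

Since p = q + 28, we have 64829 = q(q + 28), so q² + 28q − 64829 = 0.
Discriminant: 28² + 4·64829 = 784 + 259316 = 260100; √260100 = 510.
q = (−28 + 510)/2 = 241, and p = q + 28 = 269.
Check: 241 · 269 = 64829.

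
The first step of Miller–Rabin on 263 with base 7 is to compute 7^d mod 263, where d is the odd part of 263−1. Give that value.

262

263 − 1 = 262 = 2^1 · 131, so d = 131.
7^1 ≡ 7 (mod 263)
7^2 ≡ 7^2 = 49 ≡ 49 (mod 263)
7^4 ≡ 49^2 = 2401 ≡ 34 (mod 263)
7^8 ≡ 34^2 = 1156 ≡ 104 (mod 263)
7^16 ≡ 104^2 = 10816 ≡ 33 (mod 263)
7^32 ≡ 33^2 = 1089 ≡ 37 (mod 263)
7^64 ≡ 37^2 = 1369 ≡ 54 (mod 263)
7^128 ≡ 54^2 = 2916 ≡ 23 (mod 263)
131 = 128 + 2 + 1 in binary powers of 2.
So 7^131 ≡ 23 · 49 · 7 ≡ 262 (mod 263).
Since 7^d ≡ 262 (mod 263), base 7 does not prove 263 composite.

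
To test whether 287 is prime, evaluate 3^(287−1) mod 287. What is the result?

3^1 ≡ 3 (mod 287)
3^2 ≡ 3^2 = 9 ≡ 9 (mod 287)
3^4 ≡ 9^2 = 81 ≡ 81 (mod 287)
3^8 ≡ 81^2 = 6561 ≡ 247 (mod 287)
3^16 ≡ 247^2 = 61009 ≡ 165 (mod 287)
3^32 ≡ 165^2 = 27225 ≡ 247 (mod 287)
3^64 ≡ 247^2 = 61009 ≡ 165 (mod 287)
3^128 ≡ 165^2 = 27225 ≡ 247 (mod 287)
3^256 ≡ 247^2 = 61009 ≡ 165 (mod 287)
286 = 256 + 16 + 8 + 4 + 2 in binary powers of 2.
So 3^286 ≡ 165 · 165 · 247 · 81 · 9 ≡ 32 (mod 287).
Since 32 ≠ 1, base 3 is a Fermat witness: 287 is composite.

32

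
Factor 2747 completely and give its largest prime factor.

67

2747 = 41 · 67
67 is prime.
So 2747 = 41 · 67; the largest prime factor is 67.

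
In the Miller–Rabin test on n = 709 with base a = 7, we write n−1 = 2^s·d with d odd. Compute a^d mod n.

1

709 − 1 = 708 = 2^2 · 177, so d = 177.
7^1 ≡ 7 (mod 709)
7^2 ≡ 7^2 = 49 ≡ 49 (mod 709)
7^4 ≡ 49^2 = 2401 ≡ 274 (mod 709)
7^8 ≡ 274^2 = 75076 ≡ 631 (mod 709)
7^16 ≡ 631^2 = 398161 ≡ 412 (mod 709)
7^32 ≡ 412^2 = 169744 ≡ 293 (mod 709)
7^64 ≡ 293^2 = 85849 ≡ 60 (mod 709)
7^128 ≡ 60^2 = 3600 ≡ 55 (mod 709)
177 = 128 + 32 + 16 + 1 in binary powers of 2.
So 7^177 ≡ 55 · 293 · 412 · 7 ≡ 1 (mod 709).
Since 7^d ≡ 1 (mod 709), base 7 does not prove 709 composite.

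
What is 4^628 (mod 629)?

562

4^1 ≡ 4 (mod 629)
4^2 ≡ 4^2 = 16 ≡ 16 (mod 629)
4^4 ≡ 16^2 = 256 ≡ 256 (mod 629)
4^8 ≡ 256^2 = 65536 ≡ 120 (mod 629)
4^16 ≡ 120^2 = 14400 ≡ 562 (mod 629)
4^32 ≡ 562^2 = 315844 ≡ 86 (mod 629)
4^64 ≡ 86^2 = 7396 ≡ 477 (mod 629)
4^128 ≡ 477^2 = 227529 ≡ 460 (mod 629)
4^256 ≡ 460^2 = 211600 ≡ 256 (mod 629)
4^512 ≡ 256^2 = 65536 ≡ 120 (mod 629)
628 = 512 + 64 + 32 + 16 + 4 in binary powers of 2.
So 4^628 ≡ 120 · 477 · 86 · 562 · 256 ≡ 562 (mod 629).
Since 562 ≠ 1, base 4 is a Fermat witness: 629 is composite.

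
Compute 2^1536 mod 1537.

2^1 ≡ 2 (mod 1537)
2^2 ≡ 2^2 = 4 ≡ 4 (mod 1537)
2^4 ≡ 4^2 = 16 ≡ 16 (mod 1537)
2^8 ≡ 16^2 = 256 ≡ 256 (mod 1537)
2^16 ≡ 256^2 = 65536 ≡ 982 (mod 1537)
2^32 ≡ 982^2 = 964324 ≡ 625 (mod 1537)
2^64 ≡ 625^2 = 390625 ≡ 227 (mod 1537)
2^128 ≡ 227^2 = 51529 ≡ 808 (mod 1537)
2^256 ≡ 808^2 = 652864 ≡ 1176 (mod 1537)
2^512 ≡ 1176^2 = 1382976 ≡ 1213 (mod 1537)
2^1024 ≡ 1213^2 = 1471369 ≡ 460 (mod 1537)
1536 = 1024 + 512 in binary powers of 2.
So 2^1536 ≡ 460 · 1213 ≡ 49 (mod 1537).
Since 49 ≠ 1, base 2 is a Fermat witness: 1537 is composite.

49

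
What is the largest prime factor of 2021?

2021 = 43 · 47
47 is prime.
So 2021 = 43 · 47; the largest prime factor is 47.

47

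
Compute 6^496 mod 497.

435

6^1 ≡ 6 (mod 497)
6^2 ≡ 6^2 = 36 ≡ 36 (mod 497)
6^4 ≡ 36^2 = 1296 ≡ 302 (mod 497)
6^8 ≡ 302^2 = 91204 ≡ 253 (mod 497)
6^16 ≡ 253^2 = 64009 ≡ 393 (mod 497)
6^32 ≡ 393^2 = 154449 ≡ 379 (mod 497)
6^64 ≡ 379^2 = 143641 ≡ 8 (mod 497)
6^128 ≡ 8^2 = 64 ≡ 64 (mod 497)
6^256 ≡ 64^2 = 4096 ≡ 120 (mod 497)
496 = 256 + 128 + 64 + 32 + 16 in binary powers of 2.
So 6^496 ≡ 120 · 64 · 8 · 379 · 393 ≡ 435 (mod 497).
Since 435 ≠ 1, base 6 is a Fermat witness: 497 is composite.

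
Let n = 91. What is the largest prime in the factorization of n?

13

91 = 7 · 13
13 is prime.
So 91 = 7 · 13; the largest prime factor is 13.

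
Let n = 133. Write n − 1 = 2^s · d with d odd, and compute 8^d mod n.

113

133 − 1 = 132 = 2^2 · 33, so d = 33.
8^1 ≡ 8 (mod 133)
8^2 ≡ 8^2 = 64 ≡ 64 (mod 133)
8^4 ≡ 64^2 = 4096 ≡ 106 (mod 133)
8^8 ≡ 106^2 = 11236 ≡ 64 (mod 133)
8^16 ≡ 64^2 = 4096 ≡ 106 (mod 133)
8^32 ≡ 106^2 = 11236 ≡ 64 (mod 133)
33 = 32 + 1 in binary powers of 2.
So 8^33 ≡ 64 · 8 ≡ 113 (mod 133).
Squaring chain: 113 → 1; never reaches −1, so base 8 is a Miller–Rabin witness that 133 is composite.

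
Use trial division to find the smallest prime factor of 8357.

8357 is odd.
Digit sum 23, not divisible by 3.
Ends in 7: not divisible by 5.
7: 8357 = 7·1193 + 6
11: 8357 = 11·759 + 8
13: 8357 = 13·642 + 11
17: 8357 = 17·491 + 10
19: 8357 = 19·439 + 16
23: 8357 = 23·363 + 8
29: 8357 = 29·288 + 5
31: 8357 = 31·269 + 18
37: 8357 = 37·225 + 32
41: 8357 = 41·203 + 34
43: 8357 = 43·194 + 15
47: 8357 = 47·177 + 38
53: 8357 = 53·157 + 36
59: 8357 = 59·141 + 38
61: 8357 = 61·137

61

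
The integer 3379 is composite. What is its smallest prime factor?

3379 is odd.
Digit sum 22, not divisible by 3.
Ends in 9: not divisible by 5.
7: 3379 = 7·482 + 5
11: 3379 = 11·307 + 2
13: 3379 = 13·259 + 12
17: 3379 = 17·198 + 13
19: 3379 = 19·177 + 16
23: 3379 = 23·146 + 21
29: 3379 = 29·116 + 15
31: 3379 = 31·109

31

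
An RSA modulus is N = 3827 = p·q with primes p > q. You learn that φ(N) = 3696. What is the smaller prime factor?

φ(n) = (p−1)(q−1) = n − (p+q) + 1, so p + q = 3827 − 3696 + 1 = 132.
p and q are the roots of t² − 132t + 3827 = 0.
Discriminant: 132² − 4·3827 = 17424 − 15308 = 2116; √2116 = 46.
q = (132 − 46)/2 = 43, p = (132 + 46)/2 = 89.
Check: 43 · 89 = 3827.

43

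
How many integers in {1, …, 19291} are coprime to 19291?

Factor: 19291 = 101 · 191.
φ(19291) = (101−1) · (191−1) = 100 · 190 = 19000.

19000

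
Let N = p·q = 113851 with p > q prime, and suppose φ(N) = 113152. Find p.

443

φ(n) = (p−1)(q−1) = n − (p+q) + 1, so p + q = 113851 − 113152 + 1 = 700.
p and q are the roots of t² − 700t + 113851 = 0.
Discriminant: 700² − 4·113851 = 490000 − 455404 = 34596; √34596 = 186.
q = (700 − 186)/2 = 257, p = (700 + 186)/2 = 443.
Check: 257 · 443 = 113851.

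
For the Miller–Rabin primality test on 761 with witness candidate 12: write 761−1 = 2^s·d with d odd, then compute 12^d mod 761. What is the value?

761 − 1 = 760 = 2^3 · 95, so d = 95.
12^1 ≡ 12 (mod 761)
12^2 ≡ 12^2 = 144 ≡ 144 (mod 761)
12^4 ≡ 144^2 = 20736 ≡ 189 (mod 761)
12^8 ≡ 189^2 = 35721 ≡ 715 (mod 761)
12^16 ≡ 715^2 = 511225 ≡ 594 (mod 761)
12^32 ≡ 594^2 = 352836 ≡ 493 (mod 761)
12^64 ≡ 493^2 = 243049 ≡ 290 (mod 761)
95 = 64 + 16 + 8 + 4 + 2 + 1 in binary powers of 2.
So 12^95 ≡ 290 · 594 · 715 · 189 · 144 · 12 ≡ 626 (mod 761).
Squaring chain: 626 → 722 → 760; reaches −1, so base 12 does not prove 761 composite.

626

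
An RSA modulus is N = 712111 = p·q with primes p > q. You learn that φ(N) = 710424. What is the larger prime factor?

859

φ(n) = (p−1)(q−1) = n − (p+q) + 1, so p + q = 712111 − 710424 + 1 = 1688.
p and q are the roots of t² − 1688t + 712111 = 0.
Discriminant: 1688² − 4·712111 = 2849344 − 2848444 = 900; √900 = 30.
q = (1688 − 30)/2 = 829, p = (1688 + 30)/2 = 859.
Check: 829 · 859 = 712111.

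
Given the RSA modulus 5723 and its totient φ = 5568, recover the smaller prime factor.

φ(n) = (p−1)(q−1) = n − (p+q) + 1, so p + q = 5723 − 5568 + 1 = 156.
p and q are the roots of t² − 156t + 5723 = 0.
Discriminant: 156² − 4·5723 = 24336 − 22892 = 1444; √1444 = 38.
q = (156 − 38)/2 = 59, p = (156 + 38)/2 = 97.
Check: 59 · 97 = 5723.

59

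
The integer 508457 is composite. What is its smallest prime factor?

508457 is odd.
Digit sum 29, not divisible by 3.
Ends in 7: not divisible by 5.
7: 508457 = 7·72636 + 5
11: 508457 = 11·46223 + 4
13: 508457 = 13·39112 + 1
17: 508457 = 17·29909 + 4
19: 508457 = 19·26760 + 17
23: 508457 = 23·22106 + 19
29: 508457 = 29·17533

29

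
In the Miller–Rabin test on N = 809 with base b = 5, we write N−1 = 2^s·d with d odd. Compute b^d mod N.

491

809 − 1 = 808 = 2^3 · 101, so d = 101.
5^1 ≡ 5 (mod 809)
5^2 ≡ 5^2 = 25 ≡ 25 (mod 809)
5^4 ≡ 25^2 = 625 ≡ 625 (mod 809)
5^8 ≡ 625^2 = 390625 ≡ 687 (mod 809)
5^16 ≡ 687^2 = 471969 ≡ 322 (mod 809)
5^32 ≡ 322^2 = 103684 ≡ 132 (mod 809)
5^64 ≡ 132^2 = 17424 ≡ 435 (mod 809)
101 = 64 + 32 + 4 + 1 in binary powers of 2.
So 5^101 ≡ 435 · 132 · 625 · 5 ≡ 491 (mod 809).
Squaring chain: 491 → 808 → 1; reaches −1, so base 5 does not prove 809 composite.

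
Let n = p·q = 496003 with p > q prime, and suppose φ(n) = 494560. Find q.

563

φ(n) = (p−1)(q−1) = n − (p+q) + 1, so p + q = 496003 − 494560 + 1 = 1444.
p and q are the roots of t² − 1444t + 496003 = 0.
Discriminant: 1444² − 4·496003 = 2085136 − 1984012 = 101124; √101124 = 318.
q = (1444 − 318)/2 = 563, p = (1444 + 318)/2 = 881.
Check: 563 · 881 = 496003.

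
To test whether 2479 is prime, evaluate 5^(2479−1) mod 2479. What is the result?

5^1 ≡ 5 (mod 2479)
5^2 ≡ 5^2 = 25 ≡ 25 (mod 2479)
5^4 ≡ 25^2 = 625 ≡ 625 (mod 2479)
5^8 ≡ 625^2 = 390625 ≡ 1422 (mod 2479)
5^16 ≡ 1422^2 = 2022084 ≡ 1699 (mod 2479)
5^32 ≡ 1699^2 = 2886601 ≡ 1045 (mod 2479)
5^64 ≡ 1045^2 = 1092025 ≡ 1265 (mod 2479)
5^128 ≡ 1265^2 = 1600225 ≡ 1270 (mod 2479)
5^256 ≡ 1270^2 = 1612900 ≡ 1550 (mod 2479)
5^512 ≡ 1550^2 = 2402500 ≡ 349 (mod 2479)
5^1024 ≡ 349^2 = 121801 ≡ 330 (mod 2479)
5^2048 ≡ 330^2 = 108900 ≡ 2303 (mod 2479)
2478 = 2048 + 256 + 128 + 32 + 8 + 4 + 2 in binary powers of 2.
So 5^2478 ≡ 2303 · 1550 · 1270 · 1045 · 1422 · 625 · 25 ≡ 545 (mod 2479).
Since 545 ≠ 1, base 5 is a Fermat witness: 2479 is composite.

545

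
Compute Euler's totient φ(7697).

7476

Factor: 7697 = 43 · 179.
φ(7697) = (43−1) · (179−1) = 42 · 178 = 7476.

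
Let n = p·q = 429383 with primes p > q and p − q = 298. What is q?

523

Since p = q + 298, we have 429383 = q(q + 298), so q² + 298q − 429383 = 0.
Discriminant: 298² + 4·429383 = 88804 + 1717532 = 1806336; √1806336 = 1344.
q = (−298 + 1344)/2 = 523, and p = q + 298 = 821.
Check: 523 · 821 = 429383.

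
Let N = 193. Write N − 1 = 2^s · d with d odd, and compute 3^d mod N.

27

193 − 1 = 192 = 2^6 · 3, so d = 3.
3^1 ≡ 3 (mod 193)
3^2 ≡ 3^2 = 9 ≡ 9 (mod 193)
3 = 2 + 1 in binary powers of 2.
So 3^3 ≡ 9 · 3 ≡ 27 (mod 193).
Squaring chain: 27 → 150 → 112 → 192 → 1 → 1; reaches −1, so base 3 does not prove 193 composite.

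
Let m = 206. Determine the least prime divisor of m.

206 is even: 2 divides it.

2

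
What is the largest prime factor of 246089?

97

246089 = 43 · 5723
5723 = 59 · 97
97 is prime.
So 246089 = 43 · 59 · 97; the largest prime factor is 97.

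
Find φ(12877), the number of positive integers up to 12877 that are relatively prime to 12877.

12636

Factor: 12877 = 79 · 163.
φ(12877) = (79−1) · (163−1) = 78 · 162 = 12636.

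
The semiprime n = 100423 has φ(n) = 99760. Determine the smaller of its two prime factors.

233

φ(n) = (p−1)(q−1) = n − (p+q) + 1, so p + q = 100423 − 99760 + 1 = 664.
p and q are the roots of t² − 664t + 100423 = 0.
Discriminant: 664² − 4·100423 = 440896 − 401692 = 39204; √39204 = 198.
q = (664 − 198)/2 = 233, p = (664 + 198)/2 = 431.
Check: 233 · 431 = 100423.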